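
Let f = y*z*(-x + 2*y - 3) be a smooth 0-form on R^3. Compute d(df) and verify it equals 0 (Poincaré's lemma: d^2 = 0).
d(df) = 0

Step 1: df = sum_i (∂f/∂x_i) dx_i = (-y*z) dx + (z*(-x + 4*y - 3)) dy + (y*(-x + 2*y - 3)) dz.
Step 2: Apply d again. Using the 1-form formula, the coefficient of dx ∧ dy in d(df) is ∂^2 f/∂x ∂y - ∂^2 f/∂y ∂x = (-z) - (-z) = 0 (equality of mixed partials for smooth f).
Similarly for dx ∧ dz and dy ∧ dz — all coefficients vanish. So d(df) = 0.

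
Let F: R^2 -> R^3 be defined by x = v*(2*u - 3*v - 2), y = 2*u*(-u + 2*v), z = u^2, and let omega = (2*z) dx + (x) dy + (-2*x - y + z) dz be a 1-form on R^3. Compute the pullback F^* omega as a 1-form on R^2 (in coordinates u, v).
F^* omega = (6*u^3 - 20*u^2*v + 32*u*v^2 + 16*u*v - 12*v^3 - 8*v^2) du + (4*u*(u^2 - u*v - u - 3*v^2 - 2*v)) dv

Using F^*(f dg) = (f ∘ F) d(g ∘ F), substitute each coordinate x_i by F_i(u, v) in f_i, and replace dx_i by d F_i = (∂F_i/∂u) du + (∂F_i/∂v) dv.
  For the x component: f_1(F) = 2*u^2; d F_1 = (2*v) du + (2*u - 6*v - 2) dv
  For the y component: f_2(F) = v*(2*u - 3*v - 2); d F_2 = (-4*u + 4*v) du + (4*u) dv
  For the z component: f_3(F) = 3*u^2 - 8*u*v + 6*v^2 + 4*v; d F_3 = (2*u) du + (0) dv
Combining and collecting du, dv coefficients:
  coeff of du: 6*u^3 - 20*u^2*v + 32*u*v^2 + 16*u*v - 12*v^3 - 8*v^2
  coeff of dv: 4*u*(u^2 - u*v - u - 3*v^2 - 2*v)
F^* omega = (6*u^3 - 20*u^2*v + 32*u*v^2 + 16*u*v - 12*v^3 - 8*v^2) du + (4*u*(u^2 - u*v - u - 3*v^2 - 2*v)) dv.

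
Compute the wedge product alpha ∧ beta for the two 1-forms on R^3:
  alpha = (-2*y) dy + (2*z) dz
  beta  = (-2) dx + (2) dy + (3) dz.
alpha ∧ beta = (-4*y) dx ∧ dy + (-6*y - 4*z) dy ∧ dz + (4*z) dx ∧ dz

Distribute the wedge, using dx_i ∧ dx_j = -dx_j ∧ dx_i and dx_i ∧ dx_i = 0. For each pair (i, j) with i < j, the coefficient of dx_i ∧ dx_j in alpha ∧ beta is (alpha_i * beta_j - alpha_j * beta_i). Collecting: alpha ∧ beta = (-4*y) dx ∧ dy + (-6*y - 4*z) dy ∧ dz + (4*z) dx ∧ dz.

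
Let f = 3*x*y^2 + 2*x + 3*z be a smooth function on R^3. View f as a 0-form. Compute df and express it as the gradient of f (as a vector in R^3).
df = (3*y^2 + 2) dx + (6*x*y) dy + (3) dz; grad f = (3*y^2 + 2, 6*x*y, 3)

For a 0-form f, d f = (∂f/∂x) dx + (∂f/∂y) dy + (∂f/∂z) dz. The components of the vector representation are exactly the entries of grad f in Cartesian coordinates:
  ∂f/∂x = 3*y^2 + 2
  ∂f/∂y = 6*x*y
  ∂f/∂z = 3.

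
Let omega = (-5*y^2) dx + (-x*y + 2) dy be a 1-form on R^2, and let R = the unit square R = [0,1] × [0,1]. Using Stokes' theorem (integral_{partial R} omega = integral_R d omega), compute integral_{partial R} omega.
integral_(partial R) omega = 9/2

Stokes: integral_partial_R omega = integral_R d omega with d omega = (∂Q/∂x - ∂P/∂y) dx ∧ dy.
  ∂Q/∂x = -y
  ∂P/∂y = -10*y
  integrand = ∂Q/∂x - ∂P/∂y = 9*y.
Integrating over R: integral_0^1 integral_0^1 (9*y) dx dy = 9/2.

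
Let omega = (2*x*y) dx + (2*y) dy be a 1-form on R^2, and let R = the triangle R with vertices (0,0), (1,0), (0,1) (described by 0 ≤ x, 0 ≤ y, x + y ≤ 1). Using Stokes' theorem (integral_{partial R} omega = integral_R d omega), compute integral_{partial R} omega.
integral_(partial R) omega = -1/3

Stokes: integral_partial_R omega = integral_R d omega with d omega = (∂Q/∂x - ∂P/∂y) dx ∧ dy.
  ∂Q/∂x = 0
  ∂P/∂y = 2*x
  integrand = ∂Q/∂x - ∂P/∂y = -2*x.
Integrating over R: integral_0^1 integral_0^{1-x} (-2*x) dy dx = -1/3.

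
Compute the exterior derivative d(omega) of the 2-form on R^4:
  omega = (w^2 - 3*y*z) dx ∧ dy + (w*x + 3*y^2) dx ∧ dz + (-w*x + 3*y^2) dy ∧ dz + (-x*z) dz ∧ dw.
d(omega) = (-w - 9*y) dx ∧ dy ∧ dz + (2*w) dx ∧ dy ∧ dw + (x - z) dx ∧ dz ∧ dw + (-x) dy ∧ dz ∧ dw

For a 2-form omega = sum_{i<j} g_{ij} dx_i ∧ dx_j, the exterior derivative is
  d(omega) = sum_{i<j} d(g_{ij}) ∧ dx_i ∧ dx_j = sum_{i<j, k} (∂g_{ij}/∂x_k) dx_k ∧ dx_i ∧ dx_j.
Expand each term, using dx_k ∧ dx_i ∧ dx_j = sgn(permutation) dx_{(a)} ∧ dx_{(b)} ∧ dx_{(c)} with (a < b < c) sorted:
  d(w^2 - 3*y*z) includes (∂/∂z)(w^2 - 3*y*z) dz = (-3*y) dz, which multiplied by dx ∧ dy gives (-3*y) dx ∧ dy ∧ dz
  d(w^2 - 3*y*z) includes (∂/∂w)(w^2 - 3*y*z) dw = (2*w) dw, which multiplied by dx ∧ dy gives (2*w) dx ∧ dy ∧ dw
  d(w*x + 3*y^2) includes (∂/∂y)(w*x + 3*y^2) dy = (6*y) dy, which multiplied by dx ∧ dz gives (-6*y) dx ∧ dy ∧ dz
  d(w*x + 3*y^2) includes (∂/∂w)(w*x + 3*y^2) dw = (x) dw, which multiplied by dx ∧ dz gives (x) dx ∧ dz ∧ dw
  d(-w*x + 3*y^2) includes (∂/∂x)(-w*x + 3*y^2) dx = (-w) dx, which multiplied by dy ∧ dz gives (-w) dx ∧ dy ∧ dz
  d(-w*x + 3*y^2) includes (∂/∂w)(-w*x + 3*y^2) dw = (-x) dw, which multiplied by dy ∧ dz gives (-x) dy ∧ dz ∧ dw
  d(-x*z) includes (∂/∂x)(-x*z) dx = (-z) dx, which multiplied by dz ∧ dw gives (-z) dx ∧ dz ∧ dw
Collecting like 3-forms: d(omega) = (-w - 9*y) dx ∧ dy ∧ dz + (2*w) dx ∧ dy ∧ dw + (x - z) dx ∧ dz ∧ dw + (-x) dy ∧ dz ∧ dw.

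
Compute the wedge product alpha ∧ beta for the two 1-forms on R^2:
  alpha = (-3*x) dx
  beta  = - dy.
alpha ∧ beta = (3*x) dx ∧ dy

Distribute the wedge, using dx_i ∧ dx_j = -dx_j ∧ dx_i and dx_i ∧ dx_i = 0. For each pair (i, j) with i < j, the coefficient of dx_i ∧ dx_j in alpha ∧ beta is (alpha_i * beta_j - alpha_j * beta_i). Collecting: alpha ∧ beta = (3*x) dx ∧ dy.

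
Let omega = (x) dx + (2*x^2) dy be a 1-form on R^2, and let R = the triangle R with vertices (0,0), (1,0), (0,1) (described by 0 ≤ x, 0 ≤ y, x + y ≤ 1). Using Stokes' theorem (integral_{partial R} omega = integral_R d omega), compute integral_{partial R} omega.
integral_(partial R) omega = 2/3

Stokes: integral_partial_R omega = integral_R d omega with d omega = (∂Q/∂x - ∂P/∂y) dx ∧ dy.
  ∂Q/∂x = 4*x
  ∂P/∂y = 0
  integrand = ∂Q/∂x - ∂P/∂y = 4*x.
Integrating over R: integral_0^1 integral_0^{1-x} (4*x) dy dx = 2/3.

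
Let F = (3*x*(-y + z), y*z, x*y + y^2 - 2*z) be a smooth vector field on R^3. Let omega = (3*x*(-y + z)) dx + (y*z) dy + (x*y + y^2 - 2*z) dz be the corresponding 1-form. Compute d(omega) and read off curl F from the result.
d(omega) = (x + y) dy ∧ dz + (3*x - y) dz ∧ dx + (3*x) dx ∧ dy; curl F = (x + y, 3*x - y, 3*x)

d omega = sum_{i<j} (∂f_j/∂x_i - ∂f_i/∂x_j) dx_i ∧ dx_j. Under the identification (dy ∧ dz, dz ∧ dx, dx ∧ dy) ↔ (e_x, e_y, e_z), the coefficients are exactly the components of curl F. Compute:
  ∂R/∂y - ∂Q/∂z = (x + 2*y) - (y) = x + y
  ∂P/∂z - ∂R/∂x = (3*x) - (y) = 3*x - y
  ∂Q/∂x - ∂P/∂y = (0) - (-3*x) = 3*x.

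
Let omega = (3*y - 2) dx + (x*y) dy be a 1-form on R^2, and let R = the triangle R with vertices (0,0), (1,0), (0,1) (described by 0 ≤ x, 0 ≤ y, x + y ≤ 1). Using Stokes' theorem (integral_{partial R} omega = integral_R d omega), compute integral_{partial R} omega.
integral_(partial R) omega = -4/3

Stokes: integral_partial_R omega = integral_R d omega with d omega = (∂Q/∂x - ∂P/∂y) dx ∧ dy.
  ∂Q/∂x = y
  ∂P/∂y = 3
  integrand = ∂Q/∂x - ∂P/∂y = y - 3.
Integrating over R: integral_0^1 integral_0^{1-x} (y - 3) dy dx = -4/3.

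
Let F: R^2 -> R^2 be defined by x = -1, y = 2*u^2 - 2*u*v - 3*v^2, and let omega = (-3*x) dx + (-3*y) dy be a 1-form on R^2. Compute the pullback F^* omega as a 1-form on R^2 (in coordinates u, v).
F^* omega = (-24*u^3 + 36*u^2*v + 24*u*v^2 - 18*v^3) du + (12*u^3 + 24*u^2*v - 54*u*v^2 - 54*v^3) dv

Using F^*(f dg) = (f ∘ F) d(g ∘ F), substitute each coordinate x_i by F_i(u, v) in f_i, and replace dx_i by d F_i = (∂F_i/∂u) du + (∂F_i/∂v) dv.
  For the x component: f_1(F) = 3; d F_1 = (0) du + (0) dv
  For the y component: f_2(F) = -6*u^2 + 6*u*v + 9*v^2; d F_2 = (4*u - 2*v) du + (-2*u - 6*v) dv
Combining and collecting du, dv coefficients:
  coeff of du: -24*u^3 + 36*u^2*v + 24*u*v^2 - 18*v^3
  coeff of dv: 12*u^3 + 24*u^2*v - 54*u*v^2 - 54*v^3
F^* omega = (-24*u^3 + 36*u^2*v + 24*u*v^2 - 18*v^3) du + (12*u^3 + 24*u^2*v - 54*u*v^2 - 54*v^3) dv.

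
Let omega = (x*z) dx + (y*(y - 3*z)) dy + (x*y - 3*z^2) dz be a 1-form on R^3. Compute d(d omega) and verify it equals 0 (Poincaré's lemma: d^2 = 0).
d(d omega) = 0

Step 1: d omega = sum_{i<j} (∂f_j/∂x_i - ∂f_i/∂x_j) dx_i ∧ dx_j:
  coeff of dx ∧ dy: 0
  coeff of dx ∧ dz: -x + y
  coeff of dy ∧ dz: x + 3*y
Step 2: Apply d again to each 2-form coefficient. The only possible 3-form in R^3 is dx ∧ dy ∧ dz, with coefficient
  ∂(coeff of dy∧dz)/∂x - ∂(coeff of dx∧dz)/∂y + ∂(coeff of dx∧dy)/∂z
  = ∂/∂x (x + 3*y) - ∂/∂y (-x + y) + ∂/∂z (0).
Each of these terms simplifies to sums of mixed partials that cancel in pairs. The result is 0 (by equality of mixed partials for smooth functions — Schwarz / Clairaut).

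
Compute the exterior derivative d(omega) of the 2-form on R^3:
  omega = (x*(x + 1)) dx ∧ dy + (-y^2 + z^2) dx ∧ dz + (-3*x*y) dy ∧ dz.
d(omega) = (-y) dx ∧ dy ∧ dz

For a 2-form omega = sum_{i<j} g_{ij} dx_i ∧ dx_j, the exterior derivative is
  d(omega) = sum_{i<j} d(g_{ij}) ∧ dx_i ∧ dx_j = sum_{i<j, k} (∂g_{ij}/∂x_k) dx_k ∧ dx_i ∧ dx_j.
Expand each term, using dx_k ∧ dx_i ∧ dx_j = sgn(permutation) dx_{(a)} ∧ dx_{(b)} ∧ dx_{(c)} with (a < b < c) sorted:
  d(-y^2 + z^2) includes (∂/∂y)(-y^2 + z^2) dy = (-2*y) dy, which multiplied by dx ∧ dz gives (2*y) dx ∧ dy ∧ dz
  d(-3*x*y) includes (∂/∂x)(-3*x*y) dx = (-3*y) dx, which multiplied by dy ∧ dz gives (-3*y) dx ∧ dy ∧ dz
Collecting like 3-forms: d(omega) = (-y) dx ∧ dy ∧ dz.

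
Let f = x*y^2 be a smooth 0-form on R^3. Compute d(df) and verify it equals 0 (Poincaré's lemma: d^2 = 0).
d(df) = 0

Step 1: df = sum_i (∂f/∂x_i) dx_i = (y^2) dx + (2*x*y) dy + (0) dz.
Step 2: Apply d again. Using the 1-form formula, the coefficient of dx ∧ dy in d(df) is ∂^2 f/∂x ∂y - ∂^2 f/∂y ∂x = (2*y) - (2*y) = 0 (equality of mixed partials for smooth f).
Similarly for dx ∧ dz and dy ∧ dz — all coefficients vanish. So d(df) = 0.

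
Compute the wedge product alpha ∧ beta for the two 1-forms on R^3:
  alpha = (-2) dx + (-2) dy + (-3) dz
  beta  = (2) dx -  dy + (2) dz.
alpha ∧ beta = (6) dx ∧ dy + (2) dx ∧ dz + (-7) dy ∧ dz

Distribute the wedge, using dx_i ∧ dx_j = -dx_j ∧ dx_i and dx_i ∧ dx_i = 0. For each pair (i, j) with i < j, the coefficient of dx_i ∧ dx_j in alpha ∧ beta is (alpha_i * beta_j - alpha_j * beta_i). Collecting: alpha ∧ beta = (6) dx ∧ dy + (2) dx ∧ dz + (-7) dy ∧ dz.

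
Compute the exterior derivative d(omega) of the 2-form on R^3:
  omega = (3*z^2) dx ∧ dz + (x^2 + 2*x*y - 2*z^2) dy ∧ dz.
d(omega) = (2*x + 2*y) dx ∧ dy ∧ dz

For a 2-form omega = sum_{i<j} g_{ij} dx_i ∧ dx_j, the exterior derivative is
  d(omega) = sum_{i<j} d(g_{ij}) ∧ dx_i ∧ dx_j = sum_{i<j, k} (∂g_{ij}/∂x_k) dx_k ∧ dx_i ∧ dx_j.
Expand each term, using dx_k ∧ dx_i ∧ dx_j = sgn(permutation) dx_{(a)} ∧ dx_{(b)} ∧ dx_{(c)} with (a < b < c) sorted:
  d(x^2 + 2*x*y - 2*z^2) includes (∂/∂x)(x^2 + 2*x*y - 2*z^2) dx = (2*x + 2*y) dx, which multiplied by dy ∧ dz gives (2*x + 2*y) dx ∧ dy ∧ dz
Collecting like 3-forms: d(omega) = (2*x + 2*y) dx ∧ dy ∧ dz.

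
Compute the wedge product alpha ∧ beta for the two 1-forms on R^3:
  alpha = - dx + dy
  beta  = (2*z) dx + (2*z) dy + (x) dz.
alpha ∧ beta = (-4*z) dx ∧ dy + (-x) dx ∧ dz + (x) dy ∧ dz

Distribute the wedge, using dx_i ∧ dx_j = -dx_j ∧ dx_i and dx_i ∧ dx_i = 0. For each pair (i, j) with i < j, the coefficient of dx_i ∧ dx_j in alpha ∧ beta is (alpha_i * beta_j - alpha_j * beta_i). Collecting: alpha ∧ beta = (-4*z) dx ∧ dy + (-x) dx ∧ dz + (x) dy ∧ dz.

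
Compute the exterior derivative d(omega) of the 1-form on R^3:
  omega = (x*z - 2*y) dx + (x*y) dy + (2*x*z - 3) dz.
d(omega) = (y + 2) dx ∧ dy + (-x + 2*z) dx ∧ dz

For a 1-form omega = sum_i f_i dx_i, the exterior derivative is
  d(omega) = sum_{i < j} (∂f_j/∂x_i - ∂f_i/∂x_j) dx_i ∧ dx_j.
  coefficient of dx ∧ dy: ∂f_2/∂x - ∂f_1/∂y = ∂(x*y)/∂x - ∂(x*z - 2*y)/∂y = y + 2
  coefficient of dx ∧ dz: ∂f_3/∂x - ∂f_1/∂z = ∂(2*x*z - 3)/∂x - ∂(x*z - 2*y)/∂z = -x + 2*z
Assembling: d(omega) = (y + 2) dx ∧ dy + (-x + 2*z) dx ∧ dz.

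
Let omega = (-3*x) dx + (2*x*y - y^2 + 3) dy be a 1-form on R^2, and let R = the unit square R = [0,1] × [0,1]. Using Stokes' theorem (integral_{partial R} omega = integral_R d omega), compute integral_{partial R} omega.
integral_(partial R) omega = 1

Stokes: integral_partial_R omega = integral_R d omega with d omega = (∂Q/∂x - ∂P/∂y) dx ∧ dy.
  ∂Q/∂x = 2*y
  ∂P/∂y = 0
  integrand = ∂Q/∂x - ∂P/∂y = 2*y.
Integrating over R: integral_0^1 integral_0^1 (2*y) dx dy = 1.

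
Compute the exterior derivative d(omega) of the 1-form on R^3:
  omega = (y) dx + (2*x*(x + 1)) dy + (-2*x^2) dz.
d(omega) = (4*x + 1) dx ∧ dy + (-4*x) dx ∧ dz

For a 1-form omega = sum_i f_i dx_i, the exterior derivative is
  d(omega) = sum_{i < j} (∂f_j/∂x_i - ∂f_i/∂x_j) dx_i ∧ dx_j.
  coefficient of dx ∧ dy: ∂f_2/∂x - ∂f_1/∂y = ∂(2*x*(x + 1))/∂x - ∂(y)/∂y = 4*x + 1
  coefficient of dx ∧ dz: ∂f_3/∂x - ∂f_1/∂z = ∂(-2*x^2)/∂x - ∂(y)/∂z = -4*x
Assembling: d(omega) = (4*x + 1) dx ∧ dy + (-4*x) dx ∧ dz.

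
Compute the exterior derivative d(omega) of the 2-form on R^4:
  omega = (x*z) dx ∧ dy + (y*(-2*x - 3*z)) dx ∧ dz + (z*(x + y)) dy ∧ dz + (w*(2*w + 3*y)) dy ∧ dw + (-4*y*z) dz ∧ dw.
d(omega) = (3*x + 4*z) dx ∧ dy ∧ dz + (-4*z) dy ∧ dz ∧ dw

For a 2-form omega = sum_{i<j} g_{ij} dx_i ∧ dx_j, the exterior derivative is
  d(omega) = sum_{i<j} d(g_{ij}) ∧ dx_i ∧ dx_j = sum_{i<j, k} (∂g_{ij}/∂x_k) dx_k ∧ dx_i ∧ dx_j.
Expand each term, using dx_k ∧ dx_i ∧ dx_j = sgn(permutation) dx_{(a)} ∧ dx_{(b)} ∧ dx_{(c)} with (a < b < c) sorted:
  d(x*z) includes (∂/∂z)(x*z) dz = (x) dz, which multiplied by dx ∧ dy gives (x) dx ∧ dy ∧ dz
  d(y*(-2*x - 3*z)) includes (∂/∂y)(y*(-2*x - 3*z)) dy = (-2*x - 3*z) dy, which multiplied by dx ∧ dz gives (2*x + 3*z) dx ∧ dy ∧ dz
  d(z*(x + y)) includes (∂/∂x)(z*(x + y)) dx = (z) dx, which multiplied by dy ∧ dz gives (z) dx ∧ dy ∧ dz
  d(-4*y*z) includes (∂/∂y)(-4*y*z) dy = (-4*z) dy, which multiplied by dz ∧ dw gives (-4*z) dy ∧ dz ∧ dw
Collecting like 3-forms: d(omega) = (3*x + 4*z) dx ∧ dy ∧ dz + (-4*z) dy ∧ dz ∧ dw.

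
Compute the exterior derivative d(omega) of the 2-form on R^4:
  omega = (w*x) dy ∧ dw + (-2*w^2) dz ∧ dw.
d(omega) = (w) dx ∧ dy ∧ dw

For a 2-form omega = sum_{i<j} g_{ij} dx_i ∧ dx_j, the exterior derivative is
  d(omega) = sum_{i<j} d(g_{ij}) ∧ dx_i ∧ dx_j = sum_{i<j, k} (∂g_{ij}/∂x_k) dx_k ∧ dx_i ∧ dx_j.
Expand each term, using dx_k ∧ dx_i ∧ dx_j = sgn(permutation) dx_{(a)} ∧ dx_{(b)} ∧ dx_{(c)} with (a < b < c) sorted:
  d(w*x) includes (∂/∂x)(w*x) dx = (w) dx, which multiplied by dy ∧ dw gives (w) dx ∧ dy ∧ dw
Collecting like 3-forms: d(omega) = (w) dx ∧ dy ∧ dw.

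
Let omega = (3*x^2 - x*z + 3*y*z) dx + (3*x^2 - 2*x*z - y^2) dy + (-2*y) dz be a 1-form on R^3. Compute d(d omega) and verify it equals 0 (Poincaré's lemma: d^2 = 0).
d(d omega) = 0

Step 1: d omega = sum_{i<j} (∂f_j/∂x_i - ∂f_i/∂x_j) dx_i ∧ dx_j:
  coeff of dx ∧ dy: 6*x - 5*z
  coeff of dx ∧ dz: x - 3*y
  coeff of dy ∧ dz: 2*x - 2
Step 2: Apply d again to each 2-form coefficient. The only possible 3-form in R^3 is dx ∧ dy ∧ dz, with coefficient
  ∂(coeff of dy∧dz)/∂x - ∂(coeff of dx∧dz)/∂y + ∂(coeff of dx∧dy)/∂z
  = ∂/∂x (2*x - 2) - ∂/∂y (x - 3*y) + ∂/∂z (6*x - 5*z).
Each of these terms simplifies to sums of mixed partials that cancel in pairs. The result is 0 (by equality of mixed partials for smooth functions — Schwarz / Clairaut).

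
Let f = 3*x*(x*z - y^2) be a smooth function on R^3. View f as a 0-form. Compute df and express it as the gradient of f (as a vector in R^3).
df = (6*x*z - 3*y^2) dx + (-6*x*y) dy + (3*x^2) dz; grad f = (6*x*z - 3*y^2, -6*x*y, 3*x^2)

For a 0-form f, d f = (∂f/∂x) dx + (∂f/∂y) dy + (∂f/∂z) dz. The components of the vector representation are exactly the entries of grad f in Cartesian coordinates:
  ∂f/∂x = 6*x*z - 3*y^2
  ∂f/∂y = -6*x*y
  ∂f/∂z = 3*x^2.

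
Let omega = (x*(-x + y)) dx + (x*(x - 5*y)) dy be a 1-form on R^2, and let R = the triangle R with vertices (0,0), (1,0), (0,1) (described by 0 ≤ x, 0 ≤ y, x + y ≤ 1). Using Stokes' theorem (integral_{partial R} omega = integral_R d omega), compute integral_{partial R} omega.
integral_(partial R) omega = -2/3

Stokes: integral_partial_R omega = integral_R d omega with d omega = (∂Q/∂x - ∂P/∂y) dx ∧ dy.
  ∂Q/∂x = 2*x - 5*y
  ∂P/∂y = x
  integrand = ∂Q/∂x - ∂P/∂y = x - 5*y.
Integrating over R: integral_0^1 integral_0^{1-x} (x - 5*y) dy dx = -2/3.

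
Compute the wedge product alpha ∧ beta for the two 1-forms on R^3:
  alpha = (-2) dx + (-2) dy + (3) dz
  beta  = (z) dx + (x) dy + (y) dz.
alpha ∧ beta = (-2*x + 2*z) dx ∧ dy + (-2*y - 3*z) dx ∧ dz + (-3*x - 2*y) dy ∧ dz

Distribute the wedge, using dx_i ∧ dx_j = -dx_j ∧ dx_i and dx_i ∧ dx_i = 0. For each pair (i, j) with i < j, the coefficient of dx_i ∧ dx_j in alpha ∧ beta is (alpha_i * beta_j - alpha_j * beta_i). Collecting: alpha ∧ beta = (-2*x + 2*z) dx ∧ dy + (-2*y - 3*z) dx ∧ dz + (-3*x - 2*y) dy ∧ dz.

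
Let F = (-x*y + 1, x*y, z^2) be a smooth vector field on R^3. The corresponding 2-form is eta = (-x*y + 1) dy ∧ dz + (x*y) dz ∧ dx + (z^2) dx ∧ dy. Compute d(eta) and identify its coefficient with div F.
d(eta) = (x - y + 2*z) dx ∧ dy ∧ dz; div F = x - y + 2*z

For a 2-form in R^3 of the form above, applying d gives a 3-form with coefficient ∂P/∂x + ∂Q/∂y + ∂R/∂z:
  ∂P/∂x = -y
  ∂Q/∂y = x
  ∂R/∂z = 2*z
Sum = x - y + 2*z, which is exactly div F.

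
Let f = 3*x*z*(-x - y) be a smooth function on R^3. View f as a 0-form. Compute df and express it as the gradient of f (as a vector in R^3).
df = (3*z*(-2*x - y)) dx + (-3*x*z) dy + (3*x*(-x - y)) dz; grad f = (3*z*(-2*x - y), -3*x*z, 3*x*(-x - y))

For a 0-form f, d f = (∂f/∂x) dx + (∂f/∂y) dy + (∂f/∂z) dz. The components of the vector representation are exactly the entries of grad f in Cartesian coordinates:
  ∂f/∂x = 3*z*(-2*x - y)
  ∂f/∂y = -3*x*z
  ∂f/∂z = 3*x*(-x - y).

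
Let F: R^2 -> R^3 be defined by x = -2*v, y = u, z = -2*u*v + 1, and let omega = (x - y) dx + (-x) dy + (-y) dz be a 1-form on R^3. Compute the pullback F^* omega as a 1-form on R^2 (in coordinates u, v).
F^* omega = (2*v*(u + 1)) du + (2*u^2 + 2*u + 4*v) dv

Using F^*(f dg) = (f ∘ F) d(g ∘ F), substitute each coordinate x_i by F_i(u, v) in f_i, and replace dx_i by d F_i = (∂F_i/∂u) du + (∂F_i/∂v) dv.
  For the x component: f_1(F) = -u - 2*v; d F_1 = (0) du + (-2) dv
  For the y component: f_2(F) = 2*v; d F_2 = (1) du + (0) dv
  For the z component: f_3(F) = -u; d F_3 = (-2*v) du + (-2*u) dv
Combining and collecting du, dv coefficients:
  coeff of du: 2*v*(u + 1)
  coeff of dv: 2*u^2 + 2*u + 4*v
F^* omega = (2*v*(u + 1)) du + (2*u^2 + 2*u + 4*v) dv.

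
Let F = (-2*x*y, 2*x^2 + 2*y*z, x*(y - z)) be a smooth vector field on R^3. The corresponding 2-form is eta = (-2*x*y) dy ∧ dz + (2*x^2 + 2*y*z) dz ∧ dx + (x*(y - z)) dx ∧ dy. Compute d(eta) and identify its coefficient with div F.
d(eta) = (-x - 2*y + 2*z) dx ∧ dy ∧ dz; div F = -x - 2*y + 2*z

For a 2-form in R^3 of the form above, applying d gives a 3-form with coefficient ∂P/∂x + ∂Q/∂y + ∂R/∂z:
  ∂P/∂x = -2*y
  ∂Q/∂y = 2*z
  ∂R/∂z = -x
Sum = -x - 2*y + 2*z, which is exactly div F.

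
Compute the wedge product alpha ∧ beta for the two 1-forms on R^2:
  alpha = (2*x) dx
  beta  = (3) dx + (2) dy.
alpha ∧ beta = (4*x) dx ∧ dy

Distribute the wedge, using dx_i ∧ dx_j = -dx_j ∧ dx_i and dx_i ∧ dx_i = 0. For each pair (i, j) with i < j, the coefficient of dx_i ∧ dx_j in alpha ∧ beta is (alpha_i * beta_j - alpha_j * beta_i). Collecting: alpha ∧ beta = (4*x) dx ∧ dy.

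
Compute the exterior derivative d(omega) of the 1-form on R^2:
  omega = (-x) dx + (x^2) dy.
d(omega) = (2*x) dx ∧ dy

For a 1-form omega = sum_i f_i dx_i, the exterior derivative is
  d(omega) = sum_{i < j} (∂f_j/∂x_i - ∂f_i/∂x_j) dx_i ∧ dx_j.
  coefficient of dx ∧ dy: ∂f_2/∂x - ∂f_1/∂y = ∂(x^2)/∂x - ∂(-x)/∂y = 2*x
Assembling: d(omega) = (2*x) dx ∧ dy.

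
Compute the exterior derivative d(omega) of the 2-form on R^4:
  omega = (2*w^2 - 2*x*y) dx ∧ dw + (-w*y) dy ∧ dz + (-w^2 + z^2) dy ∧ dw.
d(omega) = (2*x) dx ∧ dy ∧ dw + (-y - 2*z) dy ∧ dz ∧ dw

For a 2-form omega = sum_{i<j} g_{ij} dx_i ∧ dx_j, the exterior derivative is
  d(omega) = sum_{i<j} d(g_{ij}) ∧ dx_i ∧ dx_j = sum_{i<j, k} (∂g_{ij}/∂x_k) dx_k ∧ dx_i ∧ dx_j.
Expand each term, using dx_k ∧ dx_i ∧ dx_j = sgn(permutation) dx_{(a)} ∧ dx_{(b)} ∧ dx_{(c)} with (a < b < c) sorted:
  d(2*w^2 - 2*x*y) includes (∂/∂y)(2*w^2 - 2*x*y) dy = (-2*x) dy, which multiplied by dx ∧ dw gives (2*x) dx ∧ dy ∧ dw
  d(-w*y) includes (∂/∂w)(-w*y) dw = (-y) dw, which multiplied by dy ∧ dz gives (-y) dy ∧ dz ∧ dw
  d(-w^2 + z^2) includes (∂/∂z)(-w^2 + z^2) dz = (2*z) dz, which multiplied by dy ∧ dw gives (-2*z) dy ∧ dz ∧ dw
Collecting like 3-forms: d(omega) = (2*x) dx ∧ dy ∧ dw + (-y - 2*z) dy ∧ dz ∧ dw.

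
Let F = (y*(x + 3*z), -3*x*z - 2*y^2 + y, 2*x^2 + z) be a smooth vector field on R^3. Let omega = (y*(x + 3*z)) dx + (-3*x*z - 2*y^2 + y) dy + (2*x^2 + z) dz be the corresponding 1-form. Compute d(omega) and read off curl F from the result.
d(omega) = (3*x) dy ∧ dz + (-4*x + 3*y) dz ∧ dx + (-x - 6*z) dx ∧ dy; curl F = (3*x, -4*x + 3*y, -x - 6*z)

d omega = sum_{i<j} (∂f_j/∂x_i - ∂f_i/∂x_j) dx_i ∧ dx_j. Under the identification (dy ∧ dz, dz ∧ dx, dx ∧ dy) ↔ (e_x, e_y, e_z), the coefficients are exactly the components of curl F. Compute:
  ∂R/∂y - ∂Q/∂z = (0) - (-3*x) = 3*x
  ∂P/∂z - ∂R/∂x = (3*y) - (4*x) = -4*x + 3*y
  ∂Q/∂x - ∂P/∂y = (-3*z) - (x + 3*z) = -x - 6*z.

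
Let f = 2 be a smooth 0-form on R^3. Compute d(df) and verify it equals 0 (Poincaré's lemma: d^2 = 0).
d(df) = 0

Step 1: df = sum_i (∂f/∂x_i) dx_i = (0) dx + (0) dy + (0) dz.
Step 2: Apply d again. Using the 1-form formula, the coefficient of dx ∧ dy in d(df) is ∂^2 f/∂x ∂y - ∂^2 f/∂y ∂x = (0) - (0) = 0 (equality of mixed partials for smooth f).
Similarly for dx ∧ dz and dy ∧ dz — all coefficients vanish. So d(df) = 0.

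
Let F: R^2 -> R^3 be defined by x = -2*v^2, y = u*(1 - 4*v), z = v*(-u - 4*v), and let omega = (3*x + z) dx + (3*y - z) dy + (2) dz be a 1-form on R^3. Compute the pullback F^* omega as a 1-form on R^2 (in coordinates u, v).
F^* omega = (44*u*v^2 - 23*u*v + 3*u - 16*v^3 + 4*v^2 - 2*v) du + (44*u^2*v - 12*u^2 - 12*u*v^2 - 2*u + 40*v^3 - 16*v) dv

Using F^*(f dg) = (f ∘ F) d(g ∘ F), substitute each coordinate x_i by F_i(u, v) in f_i, and replace dx_i by d F_i = (∂F_i/∂u) du + (∂F_i/∂v) dv.
  For the x component: f_1(F) = v*(-u - 10*v); d F_1 = (0) du + (-4*v) dv
  For the y component: f_2(F) = -11*u*v + 3*u + 4*v^2; d F_2 = (1 - 4*v) du + (-4*u) dv
  For the z component: f_3(F) = 2; d F_3 = (-v) du + (-u - 8*v) dv
Combining and collecting du, dv coefficients:
  coeff of du: 44*u*v^2 - 23*u*v + 3*u - 16*v^3 + 4*v^2 - 2*v
  coeff of dv: 44*u^2*v - 12*u^2 - 12*u*v^2 - 2*u + 40*v^3 - 16*v
F^* omega = (44*u*v^2 - 23*u*v + 3*u - 16*v^3 + 4*v^2 - 2*v) du + (44*u^2*v - 12*u^2 - 12*u*v^2 - 2*u + 40*v^3 - 16*v) dv.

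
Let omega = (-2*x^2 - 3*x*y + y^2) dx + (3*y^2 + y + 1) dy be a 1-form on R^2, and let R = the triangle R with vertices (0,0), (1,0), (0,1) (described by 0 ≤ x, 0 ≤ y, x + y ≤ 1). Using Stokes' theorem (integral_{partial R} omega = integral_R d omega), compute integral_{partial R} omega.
integral_(partial R) omega = 1/6

Stokes: integral_partial_R omega = integral_R d omega with d omega = (∂Q/∂x - ∂P/∂y) dx ∧ dy.
  ∂Q/∂x = 0
  ∂P/∂y = -3*x + 2*y
  integrand = ∂Q/∂x - ∂P/∂y = 3*x - 2*y.
Integrating over R: integral_0^1 integral_0^{1-x} (3*x - 2*y) dy dx = 1/6.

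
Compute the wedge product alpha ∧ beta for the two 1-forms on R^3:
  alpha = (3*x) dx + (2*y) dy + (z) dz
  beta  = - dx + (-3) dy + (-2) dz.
alpha ∧ beta = (-9*x + 2*y) dx ∧ dy + (-6*x + z) dx ∧ dz + (-4*y + 3*z) dy ∧ dz

Distribute the wedge, using dx_i ∧ dx_j = -dx_j ∧ dx_i and dx_i ∧ dx_i = 0. For each pair (i, j) with i < j, the coefficient of dx_i ∧ dx_j in alpha ∧ beta is (alpha_i * beta_j - alpha_j * beta_i). Collecting: alpha ∧ beta = (-9*x + 2*y) dx ∧ dy + (-6*x + z) dx ∧ dz + (-4*y + 3*z) dy ∧ dz.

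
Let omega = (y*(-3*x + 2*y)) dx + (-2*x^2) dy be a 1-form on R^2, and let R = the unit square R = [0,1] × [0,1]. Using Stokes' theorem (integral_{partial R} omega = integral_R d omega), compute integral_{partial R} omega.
integral_(partial R) omega = -5/2

Stokes: integral_partial_R omega = integral_R d omega with d omega = (∂Q/∂x - ∂P/∂y) dx ∧ dy.
  ∂Q/∂x = -4*x
  ∂P/∂y = -3*x + 4*y
  integrand = ∂Q/∂x - ∂P/∂y = -x - 4*y.
Integrating over R: integral_0^1 integral_0^1 (-x - 4*y) dx dy = -5/2.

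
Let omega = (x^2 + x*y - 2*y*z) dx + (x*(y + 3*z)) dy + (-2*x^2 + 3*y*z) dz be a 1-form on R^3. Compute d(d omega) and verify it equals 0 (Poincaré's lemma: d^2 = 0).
d(d omega) = 0

Step 1: d omega = sum_{i<j} (∂f_j/∂x_i - ∂f_i/∂x_j) dx_i ∧ dx_j:
  coeff of dx ∧ dy: -x + y + 5*z
  coeff of dx ∧ dz: -4*x + 2*y
  coeff of dy ∧ dz: -3*x + 3*z
Step 2: Apply d again to each 2-form coefficient. The only possible 3-form in R^3 is dx ∧ dy ∧ dz, with coefficient
  ∂(coeff of dy∧dz)/∂x - ∂(coeff of dx∧dz)/∂y + ∂(coeff of dx∧dy)/∂z
  = ∂/∂x (-3*x + 3*z) - ∂/∂y (-4*x + 2*y) + ∂/∂z (-x + y + 5*z).
Each of these terms simplifies to sums of mixed partials that cancel in pairs. The result is 0 (by equality of mixed partials for smooth functions — Schwarz / Clairaut).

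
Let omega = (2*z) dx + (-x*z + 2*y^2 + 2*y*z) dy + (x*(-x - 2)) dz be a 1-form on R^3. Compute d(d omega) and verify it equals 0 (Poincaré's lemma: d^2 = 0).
d(d omega) = 0

Step 1: d omega = sum_{i<j} (∂f_j/∂x_i - ∂f_i/∂x_j) dx_i ∧ dx_j:
  coeff of dx ∧ dy: -z
  coeff of dx ∧ dz: -2*x - 4
  coeff of dy ∧ dz: x - 2*y
Step 2: Apply d again to each 2-form coefficient. The only possible 3-form in R^3 is dx ∧ dy ∧ dz, with coefficient
  ∂(coeff of dy∧dz)/∂x - ∂(coeff of dx∧dz)/∂y + ∂(coeff of dx∧dy)/∂z
  = ∂/∂x (x - 2*y) - ∂/∂y (-2*x - 4) + ∂/∂z (-z).
Each of these terms simplifies to sums of mixed partials that cancel in pairs. The result is 0 (by equality of mixed partials for smooth functions — Schwarz / Clairaut).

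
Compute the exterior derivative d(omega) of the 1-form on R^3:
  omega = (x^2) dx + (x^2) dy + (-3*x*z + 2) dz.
d(omega) = (2*x) dx ∧ dy + (-3*z) dx ∧ dz

For a 1-form omega = sum_i f_i dx_i, the exterior derivative is
  d(omega) = sum_{i < j} (∂f_j/∂x_i - ∂f_i/∂x_j) dx_i ∧ dx_j.
  coefficient of dx ∧ dy: ∂f_2/∂x - ∂f_1/∂y = ∂(x^2)/∂x - ∂(x^2)/∂y = 2*x
  coefficient of dx ∧ dz: ∂f_3/∂x - ∂f_1/∂z = ∂(-3*x*z + 2)/∂x - ∂(x^2)/∂z = -3*z
Assembling: d(omega) = (2*x) dx ∧ dy + (-3*z) dx ∧ dz.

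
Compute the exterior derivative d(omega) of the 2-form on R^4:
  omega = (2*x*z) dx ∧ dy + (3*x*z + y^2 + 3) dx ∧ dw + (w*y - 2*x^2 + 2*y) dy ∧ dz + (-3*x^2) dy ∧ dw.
d(omega) = (-2*x) dx ∧ dy ∧ dz + (-6*x - 2*y) dx ∧ dy ∧ dw + (-3*x) dx ∧ dz ∧ dw + (y) dy ∧ dz ∧ dw

For a 2-form omega = sum_{i<j} g_{ij} dx_i ∧ dx_j, the exterior derivative is
  d(omega) = sum_{i<j} d(g_{ij}) ∧ dx_i ∧ dx_j = sum_{i<j, k} (∂g_{ij}/∂x_k) dx_k ∧ dx_i ∧ dx_j.
Expand each term, using dx_k ∧ dx_i ∧ dx_j = sgn(permutation) dx_{(a)} ∧ dx_{(b)} ∧ dx_{(c)} with (a < b < c) sorted:
  d(2*x*z) includes (∂/∂z)(2*x*z) dz = (2*x) dz, which multiplied by dx ∧ dy gives (2*x) dx ∧ dy ∧ dz
  d(3*x*z + y^2 + 3) includes (∂/∂y)(3*x*z + y^2 + 3) dy = (2*y) dy, which multiplied by dx ∧ dw gives (-2*y) dx ∧ dy ∧ dw
  d(3*x*z + y^2 + 3) includes (∂/∂z)(3*x*z + y^2 + 3) dz = (3*x) dz, which multiplied by dx ∧ dw gives (-3*x) dx ∧ dz ∧ dw
  d(w*y - 2*x^2 + 2*y) includes (∂/∂x)(w*y - 2*x^2 + 2*y) dx = (-4*x) dx, which multiplied by dy ∧ dz gives (-4*x) dx ∧ dy ∧ dz
  d(w*y - 2*x^2 + 2*y) includes (∂/∂w)(w*y - 2*x^2 + 2*y) dw = (y) dw, which multiplied by dy ∧ dz gives (y) dy ∧ dz ∧ dw
  d(-3*x^2) includes (∂/∂x)(-3*x^2) dx = (-6*x) dx, which multiplied by dy ∧ dw gives (-6*x) dx ∧ dy ∧ dw
Collecting like 3-forms: d(omega) = (-2*x) dx ∧ dy ∧ dz + (-6*x - 2*y) dx ∧ dy ∧ dw + (-3*x) dx ∧ dz ∧ dw + (y) dy ∧ dz ∧ dw.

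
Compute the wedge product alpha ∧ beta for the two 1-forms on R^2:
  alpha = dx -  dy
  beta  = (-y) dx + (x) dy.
alpha ∧ beta = (x - y) dx ∧ dy

Distribute the wedge, using dx_i ∧ dx_j = -dx_j ∧ dx_i and dx_i ∧ dx_i = 0. For each pair (i, j) with i < j, the coefficient of dx_i ∧ dx_j in alpha ∧ beta is (alpha_i * beta_j - alpha_j * beta_i). Collecting: alpha ∧ beta = (x - y) dx ∧ dy.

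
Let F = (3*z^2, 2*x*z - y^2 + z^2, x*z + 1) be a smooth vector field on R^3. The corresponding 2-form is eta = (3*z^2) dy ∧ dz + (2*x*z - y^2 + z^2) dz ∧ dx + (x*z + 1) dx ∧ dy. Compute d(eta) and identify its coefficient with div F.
d(eta) = (x - 2*y) dx ∧ dy ∧ dz; div F = x - 2*y

For a 2-form in R^3 of the form above, applying d gives a 3-form with coefficient ∂P/∂x + ∂Q/∂y + ∂R/∂z:
  ∂P/∂x = 0
  ∂Q/∂y = -2*y
  ∂R/∂z = x
Sum = x - 2*y, which is exactly div F.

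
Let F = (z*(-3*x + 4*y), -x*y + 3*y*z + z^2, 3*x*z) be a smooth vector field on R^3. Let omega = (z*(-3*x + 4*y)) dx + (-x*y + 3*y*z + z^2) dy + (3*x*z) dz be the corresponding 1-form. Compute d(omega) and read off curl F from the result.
d(omega) = (-3*y - 2*z) dy ∧ dz + (-3*x + 4*y - 3*z) dz ∧ dx + (-y - 4*z) dx ∧ dy; curl F = (-3*y - 2*z, -3*x + 4*y - 3*z, -y - 4*z)

d omega = sum_{i<j} (∂f_j/∂x_i - ∂f_i/∂x_j) dx_i ∧ dx_j. Under the identification (dy ∧ dz, dz ∧ dx, dx ∧ dy) ↔ (e_x, e_y, e_z), the coefficients are exactly the components of curl F. Compute:
  ∂R/∂y - ∂Q/∂z = (0) - (3*y + 2*z) = -3*y - 2*z
  ∂P/∂z - ∂R/∂x = (-3*x + 4*y) - (3*z) = -3*x + 4*y - 3*z
  ∂Q/∂x - ∂P/∂y = (-y) - (4*z) = -y - 4*z.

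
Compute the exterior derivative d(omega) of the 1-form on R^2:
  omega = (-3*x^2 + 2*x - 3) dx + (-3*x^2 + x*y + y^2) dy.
d(omega) = (-6*x + y) dx ∧ dy

For a 1-form omega = sum_i f_i dx_i, the exterior derivative is
  d(omega) = sum_{i < j} (∂f_j/∂x_i - ∂f_i/∂x_j) dx_i ∧ dx_j.
  coefficient of dx ∧ dy: ∂f_2/∂x - ∂f_1/∂y = ∂(-3*x^2 + x*y + y^2)/∂x - ∂(-3*x^2 + 2*x - 3)/∂y = -6*x + y
Assembling: d(omega) = (-6*x + y) dx ∧ dy.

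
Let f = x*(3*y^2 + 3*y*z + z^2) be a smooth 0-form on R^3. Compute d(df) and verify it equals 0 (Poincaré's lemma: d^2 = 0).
d(df) = 0

Step 1: df = sum_i (∂f/∂x_i) dx_i = (3*y^2 + 3*y*z + z^2) dx + (3*x*(2*y + z)) dy + (x*(3*y + 2*z)) dz.
Step 2: Apply d again. Using the 1-form formula, the coefficient of dx ∧ dy in d(df) is ∂^2 f/∂x ∂y - ∂^2 f/∂y ∂x = (6*y + 3*z) - (6*y + 3*z) = 0 (equality of mixed partials for smooth f).
Similarly for dx ∧ dz and dy ∧ dz — all coefficients vanish. So d(df) = 0.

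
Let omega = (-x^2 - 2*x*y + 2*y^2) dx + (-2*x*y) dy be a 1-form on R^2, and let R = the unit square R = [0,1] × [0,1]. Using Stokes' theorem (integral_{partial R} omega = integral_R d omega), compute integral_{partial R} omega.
integral_(partial R) omega = -2

Stokes: integral_partial_R omega = integral_R d omega with d omega = (∂Q/∂x - ∂P/∂y) dx ∧ dy.
  ∂Q/∂x = -2*y
  ∂P/∂y = -2*x + 4*y
  integrand = ∂Q/∂x - ∂P/∂y = 2*x - 6*y.
Integrating over R: integral_0^1 integral_0^1 (2*x - 6*y) dx dy = -2.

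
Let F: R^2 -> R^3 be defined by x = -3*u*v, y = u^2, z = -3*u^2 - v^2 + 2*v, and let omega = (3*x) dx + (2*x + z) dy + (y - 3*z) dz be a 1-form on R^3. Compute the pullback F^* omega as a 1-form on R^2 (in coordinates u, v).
F^* omega = (u*(-66*u^2 - 12*u*v + 7*v^2 + 40*v)) du + (7*u^2*v + 20*u^2 - 6*v^3 + 18*v^2 - 12*v) dv

Using F^*(f dg) = (f ∘ F) d(g ∘ F), substitute each coordinate x_i by F_i(u, v) in f_i, and replace dx_i by d F_i = (∂F_i/∂u) du + (∂F_i/∂v) dv.
  For the x component: f_1(F) = -9*u*v; d F_1 = (-3*v) du + (-3*u) dv
  For the y component: f_2(F) = -3*u^2 - 6*u*v - v^2 + 2*v; d F_2 = (2*u) du + (0) dv
  For the z component: f_3(F) = 10*u^2 + 3*v^2 - 6*v; d F_3 = (-6*u) du + (2 - 2*v) dv
Combining and collecting du, dv coefficients:
  coeff of du: u*(-66*u^2 - 12*u*v + 7*v^2 + 40*v)
  coeff of dv: 7*u^2*v + 20*u^2 - 6*v^3 + 18*v^2 - 12*v
F^* omega = (u*(-66*u^2 - 12*u*v + 7*v^2 + 40*v)) du + (7*u^2*v + 20*u^2 - 6*v^3 + 18*v^2 - 12*v) dv.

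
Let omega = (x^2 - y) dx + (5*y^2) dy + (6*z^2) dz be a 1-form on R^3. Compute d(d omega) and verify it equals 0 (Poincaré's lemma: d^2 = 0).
d(d omega) = 0

Step 1: d omega = sum_{i<j} (∂f_j/∂x_i - ∂f_i/∂x_j) dx_i ∧ dx_j:
  coeff of dx ∧ dy: 1
  coeff of dx ∧ dz: 0
  coeff of dy ∧ dz: 0
Step 2: Apply d again to each 2-form coefficient. The only possible 3-form in R^3 is dx ∧ dy ∧ dz, with coefficient
  ∂(coeff of dy∧dz)/∂x - ∂(coeff of dx∧dz)/∂y + ∂(coeff of dx∧dy)/∂z
  = ∂/∂x (0) - ∂/∂y (0) + ∂/∂z (1).
Each of these terms simplifies to sums of mixed partials that cancel in pairs. The result is 0 (by equality of mixed partials for smooth functions — Schwarz / Clairaut).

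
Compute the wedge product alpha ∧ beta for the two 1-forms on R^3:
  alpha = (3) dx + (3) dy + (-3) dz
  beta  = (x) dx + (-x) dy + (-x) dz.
alpha ∧ beta = (-6*x) dx ∧ dy + (-6*x) dy ∧ dz

Distribute the wedge, using dx_i ∧ dx_j = -dx_j ∧ dx_i and dx_i ∧ dx_i = 0. For each pair (i, j) with i < j, the coefficient of dx_i ∧ dx_j in alpha ∧ beta is (alpha_i * beta_j - alpha_j * beta_i). Collecting: alpha ∧ beta = (-6*x) dx ∧ dy + (-6*x) dy ∧ dz.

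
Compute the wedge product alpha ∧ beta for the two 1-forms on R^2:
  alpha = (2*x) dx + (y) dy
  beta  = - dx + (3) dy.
alpha ∧ beta = (6*x + y) dx ∧ dy

Distribute the wedge, using dx_i ∧ dx_j = -dx_j ∧ dx_i and dx_i ∧ dx_i = 0. For each pair (i, j) with i < j, the coefficient of dx_i ∧ dx_j in alpha ∧ beta is (alpha_i * beta_j - alpha_j * beta_i). Collecting: alpha ∧ beta = (6*x + y) dx ∧ dy.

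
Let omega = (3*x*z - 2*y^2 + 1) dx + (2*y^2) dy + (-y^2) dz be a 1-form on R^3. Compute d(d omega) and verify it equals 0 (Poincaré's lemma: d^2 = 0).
d(d omega) = 0

Step 1: d omega = sum_{i<j} (∂f_j/∂x_i - ∂f_i/∂x_j) dx_i ∧ dx_j:
  coeff of dx ∧ dy: 4*y
  coeff of dx ∧ dz: -3*x
  coeff of dy ∧ dz: -2*y
Step 2: Apply d again to each 2-form coefficient. The only possible 3-form in R^3 is dx ∧ dy ∧ dz, with coefficient
  ∂(coeff of dy∧dz)/∂x - ∂(coeff of dx∧dz)/∂y + ∂(coeff of dx∧dy)/∂z
  = ∂/∂x (-2*y) - ∂/∂y (-3*x) + ∂/∂z (4*y).
Each of these terms simplifies to sums of mixed partials that cancel in pairs. The result is 0 (by equality of mixed partials for smooth functions — Schwarz / Clairaut).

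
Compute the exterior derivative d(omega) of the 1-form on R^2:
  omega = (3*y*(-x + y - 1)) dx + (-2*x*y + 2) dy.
d(omega) = (3*x - 8*y + 3) dx ∧ dy

For a 1-form omega = sum_i f_i dx_i, the exterior derivative is
  d(omega) = sum_{i < j} (∂f_j/∂x_i - ∂f_i/∂x_j) dx_i ∧ dx_j.
  coefficient of dx ∧ dy: ∂f_2/∂x - ∂f_1/∂y = ∂(-2*x*y + 2)/∂x - ∂(3*y*(-x + y - 1))/∂y = 3*x - 8*y + 3
Assembling: d(omega) = (3*x - 8*y + 3) dx ∧ dy.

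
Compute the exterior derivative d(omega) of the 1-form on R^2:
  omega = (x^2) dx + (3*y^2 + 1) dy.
d(omega) = 0

For a 1-form omega = sum_i f_i dx_i, the exterior derivative is
  d(omega) = sum_{i < j} (∂f_j/∂x_i - ∂f_i/∂x_j) dx_i ∧ dx_j.

Assembling: d(omega) = 0.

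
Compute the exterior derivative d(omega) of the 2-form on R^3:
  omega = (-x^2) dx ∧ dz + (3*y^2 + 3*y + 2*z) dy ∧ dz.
d(omega) = 0

For a 2-form omega = sum_{i<j} g_{ij} dx_i ∧ dx_j, the exterior derivative is
  d(omega) = sum_{i<j} d(g_{ij}) ∧ dx_i ∧ dx_j = sum_{i<j, k} (∂g_{ij}/∂x_k) dx_k ∧ dx_i ∧ dx_j.
Expand each term, using dx_k ∧ dx_i ∧ dx_j = sgn(permutation) dx_{(a)} ∧ dx_{(b)} ∧ dx_{(c)} with (a < b < c) sorted:

Collecting like 3-forms: d(omega) = 0.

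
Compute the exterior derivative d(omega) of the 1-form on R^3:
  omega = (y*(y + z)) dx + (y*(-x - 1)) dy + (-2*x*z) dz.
d(omega) = (-3*y - z) dx ∧ dy + (-y - 2*z) dx ∧ dz

For a 1-form omega = sum_i f_i dx_i, the exterior derivative is
  d(omega) = sum_{i < j} (∂f_j/∂x_i - ∂f_i/∂x_j) dx_i ∧ dx_j.
  coefficient of dx ∧ dy: ∂f_2/∂x - ∂f_1/∂y = ∂(y*(-x - 1))/∂x - ∂(y*(y + z))/∂y = -3*y - z
  coefficient of dx ∧ dz: ∂f_3/∂x - ∂f_1/∂z = ∂(-2*x*z)/∂x - ∂(y*(y + z))/∂z = -y - 2*z
Assembling: d(omega) = (-3*y - z) dx ∧ dy + (-y - 2*z) dx ∧ dz.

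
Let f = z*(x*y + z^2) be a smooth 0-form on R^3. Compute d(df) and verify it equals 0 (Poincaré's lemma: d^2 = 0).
d(df) = 0

Step 1: df = sum_i (∂f/∂x_i) dx_i = (y*z) dx + (x*z) dy + (x*y + 3*z^2) dz.
Step 2: Apply d again. Using the 1-form formula, the coefficient of dx ∧ dy in d(df) is ∂^2 f/∂x ∂y - ∂^2 f/∂y ∂x = (z) - (z) = 0 (equality of mixed partials for smooth f).
Similarly for dx ∧ dz and dy ∧ dz — all coefficients vanish. So d(df) = 0.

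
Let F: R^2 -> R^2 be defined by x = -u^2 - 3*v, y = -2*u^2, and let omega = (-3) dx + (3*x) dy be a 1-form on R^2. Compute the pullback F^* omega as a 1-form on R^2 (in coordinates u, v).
F^* omega = (6*u*(2*u^2 + 6*v + 1)) du + (9) dv

Using F^*(f dg) = (f ∘ F) d(g ∘ F), substitute each coordinate x_i by F_i(u, v) in f_i, and replace dx_i by d F_i = (∂F_i/∂u) du + (∂F_i/∂v) dv.
  For the x component: f_1(F) = -3; d F_1 = (-2*u) du + (-3) dv
  For the y component: f_2(F) = -3*u^2 - 9*v; d F_2 = (-4*u) du + (0) dv
Combining and collecting du, dv coefficients:
  coeff of du: 6*u*(2*u^2 + 6*v + 1)
  coeff of dv: 9
F^* omega = (6*u*(2*u^2 + 6*v + 1)) du + (9) dv.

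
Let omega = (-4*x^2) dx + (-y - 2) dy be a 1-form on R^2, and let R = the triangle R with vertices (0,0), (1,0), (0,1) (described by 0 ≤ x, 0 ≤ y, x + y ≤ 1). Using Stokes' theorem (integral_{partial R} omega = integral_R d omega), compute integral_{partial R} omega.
integral_(partial R) omega = 0

Stokes: integral_partial_R omega = integral_R d omega with d omega = (∂Q/∂x - ∂P/∂y) dx ∧ dy.
  ∂Q/∂x = 0
  ∂P/∂y = 0
  integrand = ∂Q/∂x - ∂P/∂y = 0.
Integrating over R: integral_0^1 integral_0^{1-x} (0) dy dx = 0.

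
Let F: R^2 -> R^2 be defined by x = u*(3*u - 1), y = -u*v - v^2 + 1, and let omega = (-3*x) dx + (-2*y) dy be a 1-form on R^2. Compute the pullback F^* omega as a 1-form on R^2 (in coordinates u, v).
F^* omega = (-54*u^3 + 27*u^2 - 2*u*v^2 - 3*u - 2*v^3 + 2*v) du + (-2*u^2*v - 6*u*v^2 + 2*u - 4*v^3 + 4*v) dv

Using F^*(f dg) = (f ∘ F) d(g ∘ F), substitute each coordinate x_i by F_i(u, v) in f_i, and replace dx_i by d F_i = (∂F_i/∂u) du + (∂F_i/∂v) dv.
  For the x component: f_1(F) = 3*u*(1 - 3*u); d F_1 = (6*u - 1) du + (0) dv
  For the y component: f_2(F) = 2*u*v + 2*v^2 - 2; d F_2 = (-v) du + (-u - 2*v) dv
Combining and collecting du, dv coefficients:
  coeff of du: -54*u^3 + 27*u^2 - 2*u*v^2 - 3*u - 2*v^3 + 2*v
  coeff of dv: -2*u^2*v - 6*u*v^2 + 2*u - 4*v^3 + 4*v
F^* omega = (-54*u^3 + 27*u^2 - 2*u*v^2 - 3*u - 2*v^3 + 2*v) du + (-2*u^2*v - 6*u*v^2 + 2*u - 4*v^3 + 4*v) dv.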